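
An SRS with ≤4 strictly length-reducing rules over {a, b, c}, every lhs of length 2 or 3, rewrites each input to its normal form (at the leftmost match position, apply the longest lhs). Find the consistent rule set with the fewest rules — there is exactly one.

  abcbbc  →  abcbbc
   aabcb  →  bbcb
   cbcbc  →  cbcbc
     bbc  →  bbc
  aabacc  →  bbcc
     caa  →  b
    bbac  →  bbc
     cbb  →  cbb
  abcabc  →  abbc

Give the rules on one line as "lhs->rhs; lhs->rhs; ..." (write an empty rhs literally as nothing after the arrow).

  | abcbbc
  | aabcb => bbcb
  | cbcbc
  | bbc

aa->b; ba->b; ca->a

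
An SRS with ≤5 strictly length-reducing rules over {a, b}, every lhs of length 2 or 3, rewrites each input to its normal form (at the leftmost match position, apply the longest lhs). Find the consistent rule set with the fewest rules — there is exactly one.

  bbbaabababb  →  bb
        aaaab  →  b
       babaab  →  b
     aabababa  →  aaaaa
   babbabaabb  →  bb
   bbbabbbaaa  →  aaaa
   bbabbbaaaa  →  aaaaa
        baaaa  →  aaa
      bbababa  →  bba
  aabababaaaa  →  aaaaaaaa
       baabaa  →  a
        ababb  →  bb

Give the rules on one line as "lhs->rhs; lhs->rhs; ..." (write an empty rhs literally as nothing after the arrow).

  | bbbaabababb => bbabbababb => babababb => aababb => aaabb => aabb => abb => bb
  | aaaab => aaab => aab => ab => b
  | babaab => aaab => aab => ab => b
  | aabababa => aaababa => aaaaba => aaaaa

ab->b; aba->aa; baa->ab; bab->a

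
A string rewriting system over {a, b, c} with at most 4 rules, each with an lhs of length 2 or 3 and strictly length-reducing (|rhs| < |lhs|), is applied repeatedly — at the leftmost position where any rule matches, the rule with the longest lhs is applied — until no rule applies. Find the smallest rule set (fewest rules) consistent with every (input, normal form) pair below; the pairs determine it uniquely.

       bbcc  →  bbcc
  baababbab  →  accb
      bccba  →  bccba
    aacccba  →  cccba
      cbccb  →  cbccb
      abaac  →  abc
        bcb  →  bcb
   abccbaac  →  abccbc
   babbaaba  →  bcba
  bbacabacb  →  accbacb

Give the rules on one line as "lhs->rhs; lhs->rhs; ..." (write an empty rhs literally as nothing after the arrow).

aa->; bba->ac; ca->c

  | bbcc
  | baababbab => bbabbab => acbbab => acacb => accb
  | bccba
  | aacccba => cccba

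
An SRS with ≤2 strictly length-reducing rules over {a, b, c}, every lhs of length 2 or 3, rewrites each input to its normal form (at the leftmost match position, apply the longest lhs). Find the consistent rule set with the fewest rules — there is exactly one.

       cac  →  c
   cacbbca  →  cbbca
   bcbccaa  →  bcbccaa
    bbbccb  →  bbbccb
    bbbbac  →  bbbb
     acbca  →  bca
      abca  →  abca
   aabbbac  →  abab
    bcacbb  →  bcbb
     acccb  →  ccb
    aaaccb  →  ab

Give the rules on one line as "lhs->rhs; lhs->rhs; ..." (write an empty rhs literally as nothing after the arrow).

abb->ba; ac->

  | cac => c
  | cacbbca => cbbca
  | bcbccaa
  | bbbccb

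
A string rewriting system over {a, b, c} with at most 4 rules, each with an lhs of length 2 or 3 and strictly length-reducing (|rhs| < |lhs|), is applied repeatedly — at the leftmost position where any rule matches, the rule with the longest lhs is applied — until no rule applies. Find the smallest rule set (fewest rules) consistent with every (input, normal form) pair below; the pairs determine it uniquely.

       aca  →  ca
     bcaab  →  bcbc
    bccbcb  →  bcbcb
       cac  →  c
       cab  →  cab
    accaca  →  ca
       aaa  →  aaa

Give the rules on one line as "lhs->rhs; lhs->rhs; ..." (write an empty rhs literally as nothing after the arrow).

aab->bc; ac->c; cc->c

  | aca => ca
  | bcaab => bcbc
  | bccbcb => bcbcb
  | cac => cc => c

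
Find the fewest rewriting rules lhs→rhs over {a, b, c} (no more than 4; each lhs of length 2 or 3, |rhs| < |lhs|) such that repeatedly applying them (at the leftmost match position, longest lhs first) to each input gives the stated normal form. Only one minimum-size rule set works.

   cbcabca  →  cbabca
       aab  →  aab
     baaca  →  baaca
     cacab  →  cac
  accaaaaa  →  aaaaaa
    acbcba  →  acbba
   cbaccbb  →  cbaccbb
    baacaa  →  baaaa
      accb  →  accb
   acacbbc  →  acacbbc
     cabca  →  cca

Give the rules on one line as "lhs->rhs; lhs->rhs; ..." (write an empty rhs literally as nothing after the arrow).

  | cbcabca => cbabca
  | aab
  | baaca
  | cacab => cac

caa->aa; cab->c; cbc->cb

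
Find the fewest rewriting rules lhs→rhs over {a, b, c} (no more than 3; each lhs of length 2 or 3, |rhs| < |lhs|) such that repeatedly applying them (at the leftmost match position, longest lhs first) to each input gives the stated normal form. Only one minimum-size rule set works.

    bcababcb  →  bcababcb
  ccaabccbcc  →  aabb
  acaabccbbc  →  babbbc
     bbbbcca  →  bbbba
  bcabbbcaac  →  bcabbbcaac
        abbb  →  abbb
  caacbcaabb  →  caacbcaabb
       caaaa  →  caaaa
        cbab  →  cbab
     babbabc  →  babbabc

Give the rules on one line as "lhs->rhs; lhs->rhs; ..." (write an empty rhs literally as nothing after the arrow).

aca->b; cc->

  | bcababcb
  | ccaabccbcc => aabccbcc => aabbcc => aabb
  | acaabccbbc => babccbbc => babbbc
  | bbbbcca => bbbba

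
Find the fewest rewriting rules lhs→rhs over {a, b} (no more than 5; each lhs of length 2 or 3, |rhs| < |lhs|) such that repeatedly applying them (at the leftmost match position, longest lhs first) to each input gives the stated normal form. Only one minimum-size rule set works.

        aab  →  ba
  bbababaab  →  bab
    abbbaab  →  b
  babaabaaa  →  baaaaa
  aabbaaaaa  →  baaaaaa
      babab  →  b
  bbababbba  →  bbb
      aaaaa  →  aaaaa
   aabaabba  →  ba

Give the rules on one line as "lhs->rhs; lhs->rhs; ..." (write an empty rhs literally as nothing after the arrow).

aab->ba; aba->aa; abb->; bba->b

  | aab => ba
  | bbababaab => bbabaab => bbaab => bab
  | abbbaab => baab => bba => b
  | babaabaaa => baaabaaa => babaaaa => baaaaa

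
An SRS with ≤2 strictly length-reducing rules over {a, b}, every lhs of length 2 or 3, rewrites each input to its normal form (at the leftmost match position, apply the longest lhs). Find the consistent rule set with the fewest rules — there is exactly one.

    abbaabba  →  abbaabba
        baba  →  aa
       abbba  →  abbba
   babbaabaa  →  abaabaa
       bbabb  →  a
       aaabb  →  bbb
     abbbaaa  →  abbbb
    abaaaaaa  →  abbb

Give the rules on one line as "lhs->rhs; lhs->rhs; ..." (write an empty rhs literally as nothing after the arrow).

aaa->b; bab->a

  | abbaabba
  | baba => aa
  | abbba
  | babbaabaa => abaabaa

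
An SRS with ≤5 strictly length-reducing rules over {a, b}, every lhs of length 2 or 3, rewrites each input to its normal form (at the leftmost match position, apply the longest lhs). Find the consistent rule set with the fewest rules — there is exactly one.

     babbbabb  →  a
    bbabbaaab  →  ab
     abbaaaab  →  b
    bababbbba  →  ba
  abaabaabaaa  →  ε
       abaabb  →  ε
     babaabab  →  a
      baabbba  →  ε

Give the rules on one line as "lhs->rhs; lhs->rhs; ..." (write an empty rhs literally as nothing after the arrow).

  | babbbabb => baababb => bbabb => aabb => bb => a
  | bbabbaaab => aabbaaab => bbaaab => aaaab => ab
  | abbaaaab => aaaaaab => aaab => b
  | bababbbba => bbbbba => abbba => aaba => ba

aa->; aaa->; aba->; bb->a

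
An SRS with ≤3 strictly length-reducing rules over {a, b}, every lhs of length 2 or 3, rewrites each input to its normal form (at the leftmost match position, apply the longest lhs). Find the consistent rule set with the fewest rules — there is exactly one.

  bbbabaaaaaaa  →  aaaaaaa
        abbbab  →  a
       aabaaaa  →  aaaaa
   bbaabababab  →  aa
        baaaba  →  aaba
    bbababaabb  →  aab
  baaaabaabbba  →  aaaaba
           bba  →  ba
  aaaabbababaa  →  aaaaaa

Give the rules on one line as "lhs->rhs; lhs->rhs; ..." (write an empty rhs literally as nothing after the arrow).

  | bbbabaaaaaaa => bbabaaaaaaa => babaaaaaaa => aaaaaaa
  | abbbab => abbab => abab => a
  | aabaaaa => aaaaa
  | bbaabababab => baabababab => abababab => aabab => aa

baa->a; bab->; bb->b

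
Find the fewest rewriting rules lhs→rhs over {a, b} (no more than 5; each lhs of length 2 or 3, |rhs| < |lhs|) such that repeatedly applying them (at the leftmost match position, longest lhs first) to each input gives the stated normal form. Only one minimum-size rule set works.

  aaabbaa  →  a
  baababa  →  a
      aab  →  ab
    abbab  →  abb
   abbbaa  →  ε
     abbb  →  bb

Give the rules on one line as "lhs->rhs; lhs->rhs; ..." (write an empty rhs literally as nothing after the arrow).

aa->a; aaa->bb; ba->; bbb->aa

  | aaabbaa => bbbbaa => aabaa => abaa => aa => a
  | baababa => ababa => aba => a
  | aab => ab
  | abbab => abb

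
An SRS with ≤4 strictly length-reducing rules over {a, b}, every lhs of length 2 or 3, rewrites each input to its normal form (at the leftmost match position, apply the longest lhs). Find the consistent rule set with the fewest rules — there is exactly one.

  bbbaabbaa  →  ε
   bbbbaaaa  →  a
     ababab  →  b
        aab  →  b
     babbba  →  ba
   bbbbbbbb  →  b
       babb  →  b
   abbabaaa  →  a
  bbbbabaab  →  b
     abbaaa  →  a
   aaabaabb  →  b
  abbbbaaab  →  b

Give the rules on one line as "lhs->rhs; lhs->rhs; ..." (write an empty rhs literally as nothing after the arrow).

aa->a; ab->b; baa->; bb->b

  | bbbaabbaa => bbaabbaa => baabbaa => bbaa => baa => ε
  | bbbbaaaa => bbbaaaa => bbaaaa => baaaa => aa => a
  | ababab => babab => bbab => bab => bb => b
  | aab => ab => b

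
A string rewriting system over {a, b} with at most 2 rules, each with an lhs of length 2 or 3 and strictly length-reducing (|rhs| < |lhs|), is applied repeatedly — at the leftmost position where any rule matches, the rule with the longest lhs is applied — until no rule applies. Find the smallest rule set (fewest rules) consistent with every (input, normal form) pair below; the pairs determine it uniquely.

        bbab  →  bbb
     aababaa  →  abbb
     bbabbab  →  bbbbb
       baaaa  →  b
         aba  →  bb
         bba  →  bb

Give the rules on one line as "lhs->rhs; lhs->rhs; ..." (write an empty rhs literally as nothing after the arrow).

  | bbab => bbb
  | aababaa => abbbaa => abbba => abbb
  | bbabbab => bbbbab => bbbbb
  | baaaa => baaa => baa => ba => b

aba->bb; ba->b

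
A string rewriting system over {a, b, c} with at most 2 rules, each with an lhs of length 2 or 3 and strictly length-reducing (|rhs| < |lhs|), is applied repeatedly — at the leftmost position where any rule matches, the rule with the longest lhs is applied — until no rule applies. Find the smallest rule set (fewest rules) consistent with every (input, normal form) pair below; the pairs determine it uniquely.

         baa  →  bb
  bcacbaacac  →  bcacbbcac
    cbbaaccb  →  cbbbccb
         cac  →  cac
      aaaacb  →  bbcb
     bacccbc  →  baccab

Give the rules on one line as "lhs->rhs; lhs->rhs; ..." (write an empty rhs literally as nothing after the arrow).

  | baa => bb
  | bcacbaacac => bcacbbcac
  | cbbaaccb => cbbbccb
  | cac

aa->b; cbc->ab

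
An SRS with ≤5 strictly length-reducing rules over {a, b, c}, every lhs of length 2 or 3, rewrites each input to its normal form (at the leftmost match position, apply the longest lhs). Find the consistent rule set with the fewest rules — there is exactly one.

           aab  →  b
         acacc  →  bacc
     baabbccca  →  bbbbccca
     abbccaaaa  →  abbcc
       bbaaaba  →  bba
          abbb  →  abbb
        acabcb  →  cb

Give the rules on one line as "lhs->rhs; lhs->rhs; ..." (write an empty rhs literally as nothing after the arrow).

aa->; aca->ba; baa->bb; bab->

  | aab => b
  | acacc => bacc
  | baabbccca => bbbbccca
  | abbccaaaa => abbccaa => abbcc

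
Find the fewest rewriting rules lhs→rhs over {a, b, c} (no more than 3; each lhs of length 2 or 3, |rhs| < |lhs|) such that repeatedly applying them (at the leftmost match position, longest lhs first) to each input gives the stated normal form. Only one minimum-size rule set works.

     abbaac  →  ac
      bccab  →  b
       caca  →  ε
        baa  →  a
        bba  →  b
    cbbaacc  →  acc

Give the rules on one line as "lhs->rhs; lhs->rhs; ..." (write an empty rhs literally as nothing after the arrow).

ba->; ca->; cb->

  | abbaac => abac => ac
  | bccab => bcb => b
  | caca => ca => ε
  | baa => a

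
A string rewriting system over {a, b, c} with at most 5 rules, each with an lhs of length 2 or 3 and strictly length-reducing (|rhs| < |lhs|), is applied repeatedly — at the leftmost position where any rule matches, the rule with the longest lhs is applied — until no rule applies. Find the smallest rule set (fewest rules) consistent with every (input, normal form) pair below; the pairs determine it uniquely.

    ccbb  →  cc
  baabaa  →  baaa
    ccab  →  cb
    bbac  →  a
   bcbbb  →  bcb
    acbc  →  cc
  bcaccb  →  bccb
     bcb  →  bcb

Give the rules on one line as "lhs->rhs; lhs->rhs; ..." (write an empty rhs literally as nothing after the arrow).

  | ccbb => cc
  | baabaa => bacaa => baaa
  | ccab => cb
  | bbac => ac => a

ab->c; ac->a; bb->; ca->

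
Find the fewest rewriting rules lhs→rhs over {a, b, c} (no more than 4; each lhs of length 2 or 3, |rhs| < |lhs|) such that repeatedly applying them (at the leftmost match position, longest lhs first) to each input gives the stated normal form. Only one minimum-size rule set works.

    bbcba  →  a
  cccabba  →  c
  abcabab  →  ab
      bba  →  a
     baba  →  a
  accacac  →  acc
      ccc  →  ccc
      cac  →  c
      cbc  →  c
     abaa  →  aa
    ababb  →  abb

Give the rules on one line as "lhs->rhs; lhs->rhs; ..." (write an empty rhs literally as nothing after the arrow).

aba->ba; ba->a; bc->; ca->

  | bbcba => bba => ba => a
  | cccabba => ccbba => ccba => cca => c
  | abcabab => aabab => abab => bab => ab
  | bba => ba => a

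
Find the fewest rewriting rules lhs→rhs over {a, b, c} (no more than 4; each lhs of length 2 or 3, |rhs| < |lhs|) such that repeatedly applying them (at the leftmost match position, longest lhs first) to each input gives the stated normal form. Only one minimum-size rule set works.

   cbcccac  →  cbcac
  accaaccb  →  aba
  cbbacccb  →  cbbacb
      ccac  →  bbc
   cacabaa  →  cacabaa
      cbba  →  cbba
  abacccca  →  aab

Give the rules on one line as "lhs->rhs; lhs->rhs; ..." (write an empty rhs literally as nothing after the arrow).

bab->a; cc->; cca->bb

  | cbcccac => cbcac
  | accaaccb => abbaccb => abbab => aba
  | cbbacccb => cbbacb
  | ccac => bbc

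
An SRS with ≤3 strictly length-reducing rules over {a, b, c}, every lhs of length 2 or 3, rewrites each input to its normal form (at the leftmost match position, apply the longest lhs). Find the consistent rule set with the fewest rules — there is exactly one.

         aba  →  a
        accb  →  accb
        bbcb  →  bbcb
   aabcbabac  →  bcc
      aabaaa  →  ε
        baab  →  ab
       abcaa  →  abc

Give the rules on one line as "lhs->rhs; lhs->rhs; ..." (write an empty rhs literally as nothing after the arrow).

  | aba => a
  | accb
  | bbcb
  | aabcbabac => bcbabac => bcbac => bcc

aa->; ba->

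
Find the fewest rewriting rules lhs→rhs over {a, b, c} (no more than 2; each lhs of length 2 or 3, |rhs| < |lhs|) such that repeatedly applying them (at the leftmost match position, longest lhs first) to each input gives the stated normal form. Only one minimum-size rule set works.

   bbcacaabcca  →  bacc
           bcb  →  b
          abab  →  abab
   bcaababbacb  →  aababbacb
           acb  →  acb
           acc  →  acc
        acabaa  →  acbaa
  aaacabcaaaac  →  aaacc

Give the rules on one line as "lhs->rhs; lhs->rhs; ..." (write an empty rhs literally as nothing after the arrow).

bc->; ca->c

  | bbcacaabcca => bacaabcca => bacabcca => bacbcca => bacca => bacc
  | bcb => b
  | abab
  | bcaababbacb => aababbacb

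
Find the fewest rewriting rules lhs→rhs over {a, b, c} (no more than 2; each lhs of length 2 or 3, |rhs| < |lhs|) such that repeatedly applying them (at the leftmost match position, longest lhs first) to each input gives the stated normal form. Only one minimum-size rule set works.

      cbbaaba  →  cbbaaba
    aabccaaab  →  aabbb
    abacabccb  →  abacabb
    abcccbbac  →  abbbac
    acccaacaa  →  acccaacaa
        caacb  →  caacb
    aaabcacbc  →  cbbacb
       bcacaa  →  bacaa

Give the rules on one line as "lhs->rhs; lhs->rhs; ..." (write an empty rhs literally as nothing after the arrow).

  | cbbaaba
  | aabccaaab => aabcaaab => aabaaab => aabcbb => aabbb
  | abacabccb => abacabcb => abacabb
  | abcccbbac => abccbbac => abcbbac => abbbac

aaa->cb; bc->b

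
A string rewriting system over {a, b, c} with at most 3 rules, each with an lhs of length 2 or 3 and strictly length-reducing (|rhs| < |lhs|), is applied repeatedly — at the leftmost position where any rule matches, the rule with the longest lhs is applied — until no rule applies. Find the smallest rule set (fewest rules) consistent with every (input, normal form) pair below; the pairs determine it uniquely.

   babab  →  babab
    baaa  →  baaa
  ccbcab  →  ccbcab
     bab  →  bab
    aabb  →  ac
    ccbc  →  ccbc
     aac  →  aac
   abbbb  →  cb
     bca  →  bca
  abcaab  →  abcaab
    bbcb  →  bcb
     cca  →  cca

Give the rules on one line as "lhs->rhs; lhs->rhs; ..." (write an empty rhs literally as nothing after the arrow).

  | babab
  | baaa
  | ccbcab
  | bab

abb->c; bb->b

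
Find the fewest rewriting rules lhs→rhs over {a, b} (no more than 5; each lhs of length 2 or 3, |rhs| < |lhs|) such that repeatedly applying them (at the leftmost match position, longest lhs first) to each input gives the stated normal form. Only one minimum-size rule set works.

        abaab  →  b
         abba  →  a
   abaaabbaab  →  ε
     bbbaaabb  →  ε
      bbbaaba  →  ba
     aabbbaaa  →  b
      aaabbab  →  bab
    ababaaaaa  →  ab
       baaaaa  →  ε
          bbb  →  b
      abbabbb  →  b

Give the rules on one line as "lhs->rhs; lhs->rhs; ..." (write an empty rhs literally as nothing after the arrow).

aa->b; aaa->aa; abb->; bb->

  | abaab => abbb => b
  | abba => a
  | abaaabbaab => abaabbaab => abbbbaab => bbaab => aab => bb => ε
  | bbbaaabb => baaabb => baabb => bbbb => bb => ε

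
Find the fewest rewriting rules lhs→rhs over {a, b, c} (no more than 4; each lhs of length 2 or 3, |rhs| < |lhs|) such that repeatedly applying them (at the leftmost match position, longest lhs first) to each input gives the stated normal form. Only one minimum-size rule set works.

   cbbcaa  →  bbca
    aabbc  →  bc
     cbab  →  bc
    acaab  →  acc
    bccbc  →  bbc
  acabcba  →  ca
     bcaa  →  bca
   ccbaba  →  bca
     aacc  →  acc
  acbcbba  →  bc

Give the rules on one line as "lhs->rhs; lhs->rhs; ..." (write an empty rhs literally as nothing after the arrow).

  | cbbcaa => bbcaa => bbca
  | aabbc => abbc => cbc => bc
  | cbab => bab => bc
  | acaab => acab => acc

aa->a; ab->c; bba->bc; cb->b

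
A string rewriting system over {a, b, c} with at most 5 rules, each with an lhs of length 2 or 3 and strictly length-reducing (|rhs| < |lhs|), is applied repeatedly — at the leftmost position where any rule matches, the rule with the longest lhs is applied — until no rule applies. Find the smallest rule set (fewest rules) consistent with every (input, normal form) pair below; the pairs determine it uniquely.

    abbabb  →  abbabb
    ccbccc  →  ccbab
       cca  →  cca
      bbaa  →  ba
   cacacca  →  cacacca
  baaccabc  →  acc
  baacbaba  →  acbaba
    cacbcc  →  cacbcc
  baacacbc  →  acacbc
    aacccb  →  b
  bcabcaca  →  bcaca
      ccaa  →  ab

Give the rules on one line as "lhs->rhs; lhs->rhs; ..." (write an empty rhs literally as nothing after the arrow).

aa->c; abc->; baa->a; ccc->ab

  | abbabb
  | ccbccc => ccbab
  | cca
  | bbaa => ba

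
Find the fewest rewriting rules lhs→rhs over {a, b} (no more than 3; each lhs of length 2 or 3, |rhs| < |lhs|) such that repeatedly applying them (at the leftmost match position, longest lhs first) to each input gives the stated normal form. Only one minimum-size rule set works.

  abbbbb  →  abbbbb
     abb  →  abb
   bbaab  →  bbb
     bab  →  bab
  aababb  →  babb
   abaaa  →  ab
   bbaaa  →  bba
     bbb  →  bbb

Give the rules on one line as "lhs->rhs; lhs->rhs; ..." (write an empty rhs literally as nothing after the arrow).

  | abbbbb
  | abb
  | bbaab => bbb
  | bab

aa->; aba->ab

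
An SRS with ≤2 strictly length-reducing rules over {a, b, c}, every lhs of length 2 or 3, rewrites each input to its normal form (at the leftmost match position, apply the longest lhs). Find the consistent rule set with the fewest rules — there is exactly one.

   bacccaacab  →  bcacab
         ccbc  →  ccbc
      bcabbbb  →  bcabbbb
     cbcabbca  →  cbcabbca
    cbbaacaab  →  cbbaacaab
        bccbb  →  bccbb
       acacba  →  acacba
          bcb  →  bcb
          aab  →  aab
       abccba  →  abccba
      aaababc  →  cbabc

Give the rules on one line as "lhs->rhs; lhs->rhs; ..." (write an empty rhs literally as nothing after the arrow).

aaa->c; ccc->a

  | bacccaacab => baaaacab => bcacab
  | ccbc
  | bcabbbb
  | cbcabbca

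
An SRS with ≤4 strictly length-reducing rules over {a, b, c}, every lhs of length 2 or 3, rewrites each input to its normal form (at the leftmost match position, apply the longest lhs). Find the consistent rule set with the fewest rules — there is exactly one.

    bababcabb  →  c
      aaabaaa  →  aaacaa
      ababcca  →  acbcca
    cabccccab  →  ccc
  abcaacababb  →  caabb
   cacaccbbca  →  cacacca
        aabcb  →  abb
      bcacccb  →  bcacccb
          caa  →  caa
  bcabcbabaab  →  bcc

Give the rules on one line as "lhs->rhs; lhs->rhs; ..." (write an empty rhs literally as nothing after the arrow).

  | bababcabb => cbabcabb => ccbcabb => ccbb => c
  | aaabaaa => aaacaa
  | ababcca => acbcca
  | cabccccab => ccccab => ccc

abc->b; ba->c; cab->; cbb->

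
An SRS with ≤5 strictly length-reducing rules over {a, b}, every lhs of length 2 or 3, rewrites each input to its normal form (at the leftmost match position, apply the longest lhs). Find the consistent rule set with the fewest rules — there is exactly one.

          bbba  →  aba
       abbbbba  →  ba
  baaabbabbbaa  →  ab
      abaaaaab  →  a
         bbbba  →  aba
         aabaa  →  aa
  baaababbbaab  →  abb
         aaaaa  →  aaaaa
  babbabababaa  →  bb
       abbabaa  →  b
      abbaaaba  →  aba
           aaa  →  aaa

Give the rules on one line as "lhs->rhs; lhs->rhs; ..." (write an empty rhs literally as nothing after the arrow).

  | bbba => aba
  | abbbbba => aabbba => bba => ba
  | baaabbabbbaa => ababbabbbaa => abababbbaa => ababaabaa => abaabbaa => aabbbaa => bbaa => baa => ab
  | abaaaaab => aabaaab => aaab => a

aab->; baa->ab; bba->ba; bbb->ab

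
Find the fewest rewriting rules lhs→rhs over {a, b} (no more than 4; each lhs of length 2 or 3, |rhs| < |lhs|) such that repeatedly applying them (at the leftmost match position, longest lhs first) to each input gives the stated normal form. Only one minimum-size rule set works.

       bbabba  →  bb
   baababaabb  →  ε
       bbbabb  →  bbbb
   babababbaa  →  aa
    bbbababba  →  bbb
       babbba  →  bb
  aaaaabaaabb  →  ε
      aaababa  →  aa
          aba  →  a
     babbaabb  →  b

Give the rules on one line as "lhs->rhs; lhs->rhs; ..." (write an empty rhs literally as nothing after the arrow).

  | bbabba => bbba => bb
  | baababaabb => aababaabb => baabaabb => aabaabb => baaabb => aaabb => abab => ab => ε
  | bbbabb => bbbb
  | babababbaa => bababbaa => babbaa => bbaa => baa => aa

aab->ba; ab->; ba->; baa->aa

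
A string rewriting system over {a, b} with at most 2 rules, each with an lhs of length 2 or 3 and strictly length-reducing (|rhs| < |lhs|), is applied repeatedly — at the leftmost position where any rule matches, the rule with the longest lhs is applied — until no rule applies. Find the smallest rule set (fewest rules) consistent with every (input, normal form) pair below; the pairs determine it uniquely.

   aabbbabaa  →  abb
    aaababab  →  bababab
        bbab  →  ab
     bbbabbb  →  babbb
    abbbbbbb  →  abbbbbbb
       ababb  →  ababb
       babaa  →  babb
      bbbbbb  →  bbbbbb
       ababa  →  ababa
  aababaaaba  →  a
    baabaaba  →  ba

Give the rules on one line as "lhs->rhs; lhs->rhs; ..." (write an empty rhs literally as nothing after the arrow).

aa->b; bba->a

  | aabbbabaa => bbbbabaa => bbabaa => abaa => abb
  | aaababab => bababab
  | bbab => ab
  | bbbabbb => babbb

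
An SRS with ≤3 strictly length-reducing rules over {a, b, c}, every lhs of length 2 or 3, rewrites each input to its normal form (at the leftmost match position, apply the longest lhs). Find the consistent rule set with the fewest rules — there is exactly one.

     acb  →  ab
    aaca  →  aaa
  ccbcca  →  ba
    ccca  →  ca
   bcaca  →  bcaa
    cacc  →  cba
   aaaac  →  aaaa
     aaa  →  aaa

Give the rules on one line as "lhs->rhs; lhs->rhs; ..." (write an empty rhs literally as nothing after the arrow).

  | acb => ab
  | aaca => aaa
  | ccbcca => bcca => ba
  | ccca => ca

ac->a; acc->ba; cc->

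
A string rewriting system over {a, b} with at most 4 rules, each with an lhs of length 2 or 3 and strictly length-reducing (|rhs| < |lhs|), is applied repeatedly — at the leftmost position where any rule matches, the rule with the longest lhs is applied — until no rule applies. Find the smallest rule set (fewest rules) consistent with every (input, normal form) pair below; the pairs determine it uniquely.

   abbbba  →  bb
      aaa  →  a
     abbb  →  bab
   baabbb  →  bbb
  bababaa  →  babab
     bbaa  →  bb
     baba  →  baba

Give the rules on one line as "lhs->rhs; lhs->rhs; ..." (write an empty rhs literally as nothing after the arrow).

aa->; aab->; abb->ba

  | abbbba => babba => bbaa => bb
  | aaa => a
  | abbb => bab
  | baabbb => bbb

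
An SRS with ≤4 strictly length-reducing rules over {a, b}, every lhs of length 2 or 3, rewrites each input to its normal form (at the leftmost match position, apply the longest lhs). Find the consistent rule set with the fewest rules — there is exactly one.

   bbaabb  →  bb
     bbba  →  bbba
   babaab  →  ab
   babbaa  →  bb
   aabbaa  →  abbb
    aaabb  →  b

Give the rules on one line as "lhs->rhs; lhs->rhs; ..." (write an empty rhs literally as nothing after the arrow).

  | bbaabb => bbabb => bb
  | bbba
  | babaab => aab => ab
  | babbaa => baa => bb

aa->b; aab->ab; bab->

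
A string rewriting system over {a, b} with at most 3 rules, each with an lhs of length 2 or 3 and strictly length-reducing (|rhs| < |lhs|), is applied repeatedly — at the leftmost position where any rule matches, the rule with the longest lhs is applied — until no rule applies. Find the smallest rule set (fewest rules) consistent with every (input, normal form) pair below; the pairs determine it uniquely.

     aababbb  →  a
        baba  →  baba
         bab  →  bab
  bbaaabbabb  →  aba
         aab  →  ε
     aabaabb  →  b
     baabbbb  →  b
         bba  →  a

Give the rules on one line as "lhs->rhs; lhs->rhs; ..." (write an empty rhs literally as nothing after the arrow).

  | aababbb => abbb => a
  | baba
  | bab
  | bbaaabbabb => aaabbabb => ababb => aba

aab->; bb->; bbb->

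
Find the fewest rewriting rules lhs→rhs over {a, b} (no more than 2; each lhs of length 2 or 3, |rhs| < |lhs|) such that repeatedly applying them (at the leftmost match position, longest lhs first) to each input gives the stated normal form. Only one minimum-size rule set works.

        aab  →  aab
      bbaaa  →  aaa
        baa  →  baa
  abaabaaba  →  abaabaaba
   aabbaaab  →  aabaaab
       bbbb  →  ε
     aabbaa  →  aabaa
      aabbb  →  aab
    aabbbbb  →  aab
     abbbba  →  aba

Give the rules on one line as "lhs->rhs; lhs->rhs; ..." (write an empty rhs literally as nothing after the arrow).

  | aab
  | bbaaa => aaa
  | baa
  | abaabaaba

abb->ab; bb->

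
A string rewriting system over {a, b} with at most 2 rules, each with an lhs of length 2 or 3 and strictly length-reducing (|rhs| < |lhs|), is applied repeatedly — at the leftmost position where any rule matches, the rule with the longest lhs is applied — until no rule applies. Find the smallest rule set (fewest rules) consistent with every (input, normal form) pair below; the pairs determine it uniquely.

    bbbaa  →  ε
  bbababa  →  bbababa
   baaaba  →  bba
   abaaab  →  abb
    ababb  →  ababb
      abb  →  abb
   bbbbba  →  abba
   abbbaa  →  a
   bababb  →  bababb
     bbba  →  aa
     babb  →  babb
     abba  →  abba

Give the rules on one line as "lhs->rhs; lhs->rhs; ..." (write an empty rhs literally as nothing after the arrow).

aaa->; bbb->a

  | bbbaa => aaa => ε
  | bbababa
  | baaaba => bba
  | abaaab => abb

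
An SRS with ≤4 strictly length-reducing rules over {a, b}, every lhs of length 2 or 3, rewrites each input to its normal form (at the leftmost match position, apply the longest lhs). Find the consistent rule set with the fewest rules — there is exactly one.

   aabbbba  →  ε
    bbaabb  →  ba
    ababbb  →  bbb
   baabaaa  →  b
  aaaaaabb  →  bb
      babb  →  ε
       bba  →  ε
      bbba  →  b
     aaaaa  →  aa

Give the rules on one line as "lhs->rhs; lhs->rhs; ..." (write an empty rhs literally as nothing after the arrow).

  | aabbbba => ababba => bba => ε
  | bbaabb => abb => ba
  | ababbb => bbb
  | baabaaa => baaa => b

aaa->; aba->; abb->ba; bba->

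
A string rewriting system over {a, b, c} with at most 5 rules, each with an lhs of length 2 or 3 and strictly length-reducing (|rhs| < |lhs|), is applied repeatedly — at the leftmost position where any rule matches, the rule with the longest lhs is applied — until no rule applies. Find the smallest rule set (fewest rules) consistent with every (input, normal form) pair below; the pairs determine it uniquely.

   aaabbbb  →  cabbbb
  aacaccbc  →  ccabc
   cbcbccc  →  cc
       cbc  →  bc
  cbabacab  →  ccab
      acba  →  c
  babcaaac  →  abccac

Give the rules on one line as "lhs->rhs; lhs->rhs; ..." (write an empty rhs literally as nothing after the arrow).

  | aaabbbb => cabbbb
  | aacaccbc => ccaccbc => ccacbc => ccabc
  | cbcbccc => bcbccc => bbccc => cc
  | cbc => bc

aa->c; ba->a; bbc->; cb->b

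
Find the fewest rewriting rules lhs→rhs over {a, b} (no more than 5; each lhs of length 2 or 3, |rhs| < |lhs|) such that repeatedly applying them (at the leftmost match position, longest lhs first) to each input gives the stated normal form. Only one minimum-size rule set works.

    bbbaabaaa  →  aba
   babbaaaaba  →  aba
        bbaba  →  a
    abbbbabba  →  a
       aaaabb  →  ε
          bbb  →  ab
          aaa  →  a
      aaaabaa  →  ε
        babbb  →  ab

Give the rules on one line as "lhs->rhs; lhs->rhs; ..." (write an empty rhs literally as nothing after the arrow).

  | bbbaabaaa => abaabaaa => abaaaaa => abaaa => aba
  | babbaaaaba => bbaaaaba => aaaaaba => aaaba => aba
  | bbaba => aaba => aaa => a
  | abbbbabba => aabbabba => aababba => aaabba => abba => aaa => a

aa->; aab->aa; bab->b; bb->a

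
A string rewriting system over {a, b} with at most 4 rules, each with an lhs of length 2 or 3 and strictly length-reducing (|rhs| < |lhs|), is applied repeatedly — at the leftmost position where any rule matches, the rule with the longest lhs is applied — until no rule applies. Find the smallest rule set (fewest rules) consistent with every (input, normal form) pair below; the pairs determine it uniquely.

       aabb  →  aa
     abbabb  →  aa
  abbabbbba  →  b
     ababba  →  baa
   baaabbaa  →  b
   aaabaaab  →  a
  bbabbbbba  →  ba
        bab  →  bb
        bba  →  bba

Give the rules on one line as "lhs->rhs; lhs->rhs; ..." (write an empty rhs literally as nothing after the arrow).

aaa->b; ab->b; abb->a; bbb->ab

  | aabb => aa
  | abbabb => aabb => aa
  | abbabbbba => aabbbba => aabba => aaa => b
  | ababba => babba => baa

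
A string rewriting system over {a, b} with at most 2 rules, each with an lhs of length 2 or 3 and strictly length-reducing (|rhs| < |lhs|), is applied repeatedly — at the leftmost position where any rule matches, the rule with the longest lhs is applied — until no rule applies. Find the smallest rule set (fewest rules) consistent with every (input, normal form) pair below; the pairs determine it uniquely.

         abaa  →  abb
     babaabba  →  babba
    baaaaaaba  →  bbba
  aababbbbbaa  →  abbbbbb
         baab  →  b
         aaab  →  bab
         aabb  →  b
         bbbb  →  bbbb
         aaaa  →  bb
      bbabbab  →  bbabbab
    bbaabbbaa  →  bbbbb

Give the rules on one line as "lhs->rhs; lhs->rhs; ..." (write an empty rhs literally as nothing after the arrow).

  | abaa => abb
  | babaabba => babba
  | baaaaaaba => bbaaaaba => bbbaaba => bbba
  | aababbbbbaa => abbbbbaa => abbbbbb

aa->b; aab->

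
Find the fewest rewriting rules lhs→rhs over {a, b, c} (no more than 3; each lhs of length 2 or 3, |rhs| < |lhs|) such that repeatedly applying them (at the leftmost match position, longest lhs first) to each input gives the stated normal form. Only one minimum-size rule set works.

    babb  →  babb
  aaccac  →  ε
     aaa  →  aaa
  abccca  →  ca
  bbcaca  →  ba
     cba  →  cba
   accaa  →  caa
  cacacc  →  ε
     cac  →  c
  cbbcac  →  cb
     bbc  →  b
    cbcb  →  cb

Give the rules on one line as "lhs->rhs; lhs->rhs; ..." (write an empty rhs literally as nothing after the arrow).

  | babb
  | aaccac => acac => ac => ε
  | aaa
  | abccca => acca => ca

ac->; bc->; cc->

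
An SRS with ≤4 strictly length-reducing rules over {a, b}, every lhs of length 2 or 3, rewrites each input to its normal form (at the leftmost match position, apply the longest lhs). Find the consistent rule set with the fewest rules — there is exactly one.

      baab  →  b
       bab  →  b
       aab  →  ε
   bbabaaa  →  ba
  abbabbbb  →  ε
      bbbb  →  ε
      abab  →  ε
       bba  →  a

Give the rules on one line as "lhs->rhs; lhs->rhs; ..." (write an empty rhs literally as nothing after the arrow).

  | baab => bbb => b
  | bab => b
  | aab => bb => ε
  | bbabaaa => abaaa => aaa => ba

aa->b; ab->; bb->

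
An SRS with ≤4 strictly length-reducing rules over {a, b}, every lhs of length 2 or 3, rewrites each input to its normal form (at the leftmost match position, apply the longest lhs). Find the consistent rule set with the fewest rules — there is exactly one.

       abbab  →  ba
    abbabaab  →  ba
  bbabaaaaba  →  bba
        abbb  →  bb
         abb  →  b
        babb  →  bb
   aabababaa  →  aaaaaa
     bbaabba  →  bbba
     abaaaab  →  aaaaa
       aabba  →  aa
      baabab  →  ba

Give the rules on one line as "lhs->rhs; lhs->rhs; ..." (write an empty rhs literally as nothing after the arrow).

ab->a; abb->b; baa->ba

  | abbab => bab => ba
  | abbabaab => babaab => baaab => baab => bab => ba
  | bbabaaaaba => bbaaaaaba => bbaaaaba => bbaaaba => bbaaba => bbaba => bbaa => bba
  | abbb => bb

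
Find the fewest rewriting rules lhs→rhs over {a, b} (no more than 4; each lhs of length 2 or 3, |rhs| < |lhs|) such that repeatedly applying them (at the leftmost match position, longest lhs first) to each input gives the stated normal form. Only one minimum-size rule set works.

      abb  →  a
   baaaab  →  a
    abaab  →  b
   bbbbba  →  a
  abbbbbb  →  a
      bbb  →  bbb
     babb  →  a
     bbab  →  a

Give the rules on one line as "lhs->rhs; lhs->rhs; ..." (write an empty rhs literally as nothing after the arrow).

  | abb => ab => a
  | baaaab => aaaab => ab => a
  | abaab => aaab => b
  | bbbbba => bbbba => bbba => bba => ba => a

aaa->; ab->a; ba->a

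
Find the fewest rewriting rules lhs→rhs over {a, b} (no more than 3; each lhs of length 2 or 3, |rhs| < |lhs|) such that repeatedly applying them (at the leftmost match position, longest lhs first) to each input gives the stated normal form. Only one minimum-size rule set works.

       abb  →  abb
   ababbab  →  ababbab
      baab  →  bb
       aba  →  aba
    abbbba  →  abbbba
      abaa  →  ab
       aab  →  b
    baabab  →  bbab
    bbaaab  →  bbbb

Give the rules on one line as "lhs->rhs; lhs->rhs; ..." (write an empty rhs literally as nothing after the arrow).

  | abb
  | ababbab
  | baab => bb
  | aba

aa->; aaa->b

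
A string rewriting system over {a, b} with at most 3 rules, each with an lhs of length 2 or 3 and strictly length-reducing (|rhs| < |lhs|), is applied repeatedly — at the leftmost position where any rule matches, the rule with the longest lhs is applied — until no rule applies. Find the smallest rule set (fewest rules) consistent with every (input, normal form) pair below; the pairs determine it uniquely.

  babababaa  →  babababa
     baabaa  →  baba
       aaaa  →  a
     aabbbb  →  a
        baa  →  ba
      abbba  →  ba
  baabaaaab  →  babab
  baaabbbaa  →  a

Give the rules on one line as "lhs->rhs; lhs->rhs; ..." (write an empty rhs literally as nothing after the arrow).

aa->a; abb->; bb->a

  | babababaa => babababa
  | baabaa => babaa => baba
  | aaaa => aaa => aa => a
  | aabbbb => abbbb => bb => a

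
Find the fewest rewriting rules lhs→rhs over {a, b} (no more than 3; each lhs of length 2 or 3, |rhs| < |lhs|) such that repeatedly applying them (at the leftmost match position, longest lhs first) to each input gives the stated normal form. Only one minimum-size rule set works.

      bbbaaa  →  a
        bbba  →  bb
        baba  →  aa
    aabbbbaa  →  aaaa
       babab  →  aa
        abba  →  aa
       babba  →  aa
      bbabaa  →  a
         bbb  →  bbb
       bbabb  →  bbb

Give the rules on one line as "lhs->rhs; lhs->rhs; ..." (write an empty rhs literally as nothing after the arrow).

ab->a; ba->a; bba->b

  | bbbaaa => bbaa => ba => a
  | bbba => bb
  | baba => aba => aa
  | aabbbbaa => aabbbaa => aabbaa => aabaa => aaaa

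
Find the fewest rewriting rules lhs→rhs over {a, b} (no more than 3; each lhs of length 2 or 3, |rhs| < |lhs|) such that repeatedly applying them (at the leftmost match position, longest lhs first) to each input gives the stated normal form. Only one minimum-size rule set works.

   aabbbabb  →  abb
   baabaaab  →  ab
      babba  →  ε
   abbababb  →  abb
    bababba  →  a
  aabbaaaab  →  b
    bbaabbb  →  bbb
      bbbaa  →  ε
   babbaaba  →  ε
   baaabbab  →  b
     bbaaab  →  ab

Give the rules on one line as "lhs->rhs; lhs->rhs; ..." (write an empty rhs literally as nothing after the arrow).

aa->; ba->a

  | aabbbabb => bbbabb => bbabb => babb => abb
  | baabaaab => aabaaab => baaab => aaab => ab
  | babba => abba => aba => aa => ε
  | abbababb => abababb => aababb => babb => abb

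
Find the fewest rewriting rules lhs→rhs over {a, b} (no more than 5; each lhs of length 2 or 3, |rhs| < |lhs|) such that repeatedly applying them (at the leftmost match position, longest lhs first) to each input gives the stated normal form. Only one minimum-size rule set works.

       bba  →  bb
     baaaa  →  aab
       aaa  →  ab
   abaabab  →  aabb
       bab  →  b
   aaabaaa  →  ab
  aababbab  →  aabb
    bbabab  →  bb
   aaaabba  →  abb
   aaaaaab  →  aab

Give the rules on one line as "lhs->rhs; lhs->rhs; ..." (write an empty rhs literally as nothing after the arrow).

  | bba => bb
  | baaaa => abaa => aab
  | aaa => ab
  | abaabab => aabbab => aabb

aaa->ab; ba->b; baa->ab; bab->b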